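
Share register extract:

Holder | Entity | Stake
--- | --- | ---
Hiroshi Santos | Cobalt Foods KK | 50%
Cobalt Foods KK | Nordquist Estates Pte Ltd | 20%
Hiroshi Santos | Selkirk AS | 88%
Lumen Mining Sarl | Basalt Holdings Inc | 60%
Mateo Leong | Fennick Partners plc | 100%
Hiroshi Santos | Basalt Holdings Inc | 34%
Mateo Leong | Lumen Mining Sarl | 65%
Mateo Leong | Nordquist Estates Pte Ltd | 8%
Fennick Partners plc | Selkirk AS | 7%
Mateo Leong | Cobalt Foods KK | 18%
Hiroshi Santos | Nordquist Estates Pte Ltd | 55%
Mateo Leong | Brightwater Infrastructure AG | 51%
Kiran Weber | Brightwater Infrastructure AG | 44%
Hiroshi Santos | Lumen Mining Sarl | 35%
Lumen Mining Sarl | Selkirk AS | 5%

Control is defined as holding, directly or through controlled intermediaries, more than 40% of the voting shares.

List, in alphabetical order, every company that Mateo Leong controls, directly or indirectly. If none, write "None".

Basalt Holdings Inc, Brightwater Infrastructure AG, Fennick Partners plc, Lumen Mining Sarl

Mateo holds 65% of Lumen, so Mateo controls Lumen.
Mateo holds 100% of Fennick, so Mateo controls Fennick.
Lumen holds 60% of Basalt, so Mateo controls Basalt.
Mateo holds 51% of Brightwater, so Mateo controls Brightwater.
No other company's threshold is met.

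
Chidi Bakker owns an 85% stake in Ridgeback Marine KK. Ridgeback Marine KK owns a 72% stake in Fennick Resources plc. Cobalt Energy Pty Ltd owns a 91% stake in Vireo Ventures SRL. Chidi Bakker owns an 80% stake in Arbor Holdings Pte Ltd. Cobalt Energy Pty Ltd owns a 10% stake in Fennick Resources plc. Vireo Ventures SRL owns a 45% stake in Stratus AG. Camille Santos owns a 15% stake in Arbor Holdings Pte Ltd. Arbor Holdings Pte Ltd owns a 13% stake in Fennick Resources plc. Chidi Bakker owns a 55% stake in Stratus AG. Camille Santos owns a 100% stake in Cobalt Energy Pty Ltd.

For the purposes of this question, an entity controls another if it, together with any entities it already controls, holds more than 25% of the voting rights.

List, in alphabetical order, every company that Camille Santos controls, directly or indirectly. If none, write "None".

Cobalt Energy Pty Ltd, Stratus AG, Vireo Ventures SRL

Camille holds 100% of Cobalt, so Camille controls Cobalt.
Cobalt holds 91% of Vireo, so Camille controls Vireo.
Vireo holds 45% of Stratus, so Camille controls Stratus.
No other company's threshold is met.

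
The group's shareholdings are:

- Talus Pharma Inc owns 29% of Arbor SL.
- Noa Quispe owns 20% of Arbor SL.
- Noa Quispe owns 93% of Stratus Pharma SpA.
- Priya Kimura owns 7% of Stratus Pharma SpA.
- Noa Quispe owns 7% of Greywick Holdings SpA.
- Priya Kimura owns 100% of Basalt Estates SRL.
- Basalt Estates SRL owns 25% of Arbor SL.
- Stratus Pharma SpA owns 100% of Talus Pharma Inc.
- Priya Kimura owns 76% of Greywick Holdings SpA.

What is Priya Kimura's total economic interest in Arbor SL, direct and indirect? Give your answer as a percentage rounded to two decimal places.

Priya reaches Arbor along 2 paths.
Via Basalt: 100% × 25% = 25%.
Via Stratus → Talus: 7% × 100% × 29% = 2.03%.
Total: 25% + 2.03% = 27.03%.

27.03%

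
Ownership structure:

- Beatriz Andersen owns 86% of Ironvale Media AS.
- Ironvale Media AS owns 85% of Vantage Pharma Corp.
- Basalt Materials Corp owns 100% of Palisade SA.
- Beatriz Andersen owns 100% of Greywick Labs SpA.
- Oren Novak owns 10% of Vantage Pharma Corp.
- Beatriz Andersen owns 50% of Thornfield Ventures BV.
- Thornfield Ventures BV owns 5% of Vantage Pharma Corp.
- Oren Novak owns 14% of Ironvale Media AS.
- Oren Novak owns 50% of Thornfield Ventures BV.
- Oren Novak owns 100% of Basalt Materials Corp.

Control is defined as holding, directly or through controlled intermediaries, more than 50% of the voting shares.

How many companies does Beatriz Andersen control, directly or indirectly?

Beatriz holds 86% of Ironvale, so Beatriz controls Ironvale.
Beatriz holds 100% of Greywick, so Beatriz controls Greywick.
Ironvale holds 85% of Vantage, so Beatriz controls Vantage.
No other company's threshold is met.
Beatriz controls 3 companies.

3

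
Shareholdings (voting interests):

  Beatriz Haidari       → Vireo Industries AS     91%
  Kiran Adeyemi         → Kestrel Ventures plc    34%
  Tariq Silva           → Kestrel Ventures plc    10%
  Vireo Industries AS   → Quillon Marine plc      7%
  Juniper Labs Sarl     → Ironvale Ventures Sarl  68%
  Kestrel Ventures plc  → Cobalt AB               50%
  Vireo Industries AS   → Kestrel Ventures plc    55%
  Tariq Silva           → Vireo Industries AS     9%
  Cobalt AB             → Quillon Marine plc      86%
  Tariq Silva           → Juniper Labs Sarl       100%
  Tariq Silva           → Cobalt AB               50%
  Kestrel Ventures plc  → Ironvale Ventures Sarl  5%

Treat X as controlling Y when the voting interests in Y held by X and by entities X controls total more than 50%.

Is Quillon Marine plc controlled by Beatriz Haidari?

Beatriz holds 91% of Vireo, so Beatriz controls Vireo.
Vireo holds 55% of Kestrel, so Beatriz controls Kestrel.
In Quillon, Beatriz's side holds only 7%, not > 50%.
So Beatriz does not control Quillon.

No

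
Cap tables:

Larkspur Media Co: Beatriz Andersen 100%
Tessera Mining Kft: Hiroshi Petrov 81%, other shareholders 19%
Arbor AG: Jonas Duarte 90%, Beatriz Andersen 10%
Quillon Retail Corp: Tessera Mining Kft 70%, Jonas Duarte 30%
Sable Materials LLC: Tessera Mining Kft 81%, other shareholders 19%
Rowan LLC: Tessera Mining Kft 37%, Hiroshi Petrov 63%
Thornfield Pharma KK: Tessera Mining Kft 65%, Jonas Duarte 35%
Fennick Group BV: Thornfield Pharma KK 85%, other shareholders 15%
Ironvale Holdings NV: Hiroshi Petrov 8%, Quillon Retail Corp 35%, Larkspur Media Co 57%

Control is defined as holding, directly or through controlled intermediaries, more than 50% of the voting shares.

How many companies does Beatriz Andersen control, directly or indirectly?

Beatriz holds 100% of Larkspur, so Beatriz controls Larkspur.
Larkspur holds 57% of Ironvale, so Beatriz controls Ironvale.
No other company's threshold is met.
Beatriz controls 2 companies.

2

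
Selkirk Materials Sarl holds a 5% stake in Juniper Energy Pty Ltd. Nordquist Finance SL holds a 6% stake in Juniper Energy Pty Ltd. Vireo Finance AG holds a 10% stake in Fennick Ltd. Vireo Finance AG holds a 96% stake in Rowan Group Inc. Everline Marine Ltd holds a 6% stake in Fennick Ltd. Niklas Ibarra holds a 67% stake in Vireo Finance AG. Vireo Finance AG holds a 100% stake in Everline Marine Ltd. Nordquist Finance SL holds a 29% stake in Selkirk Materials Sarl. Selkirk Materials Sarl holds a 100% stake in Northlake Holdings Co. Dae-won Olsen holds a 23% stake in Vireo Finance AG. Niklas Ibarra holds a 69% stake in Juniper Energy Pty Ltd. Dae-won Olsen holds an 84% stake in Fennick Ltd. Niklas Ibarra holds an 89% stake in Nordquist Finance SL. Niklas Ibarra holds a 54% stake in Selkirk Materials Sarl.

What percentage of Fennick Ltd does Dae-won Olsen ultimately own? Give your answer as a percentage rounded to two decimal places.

Dae-won reaches Fennick along 3 paths.
Direct stake: 84% = 84%.
Via Vireo → Everline: 23% × 100% × 6% = 1.38%.
Via Vireo: 23% × 10% = 2.3%.
Total: 84% + 1.38% + 2.3% = 87.68%.

87.68%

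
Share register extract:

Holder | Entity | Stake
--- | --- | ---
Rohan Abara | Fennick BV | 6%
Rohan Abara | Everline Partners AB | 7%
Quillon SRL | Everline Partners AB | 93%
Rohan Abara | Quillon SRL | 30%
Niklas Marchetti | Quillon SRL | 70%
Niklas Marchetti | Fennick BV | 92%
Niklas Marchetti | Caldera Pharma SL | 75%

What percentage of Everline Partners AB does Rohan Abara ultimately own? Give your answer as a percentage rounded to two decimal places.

Rohan reaches Everline along 2 paths.
Via Quillon: 30% × 93% = 27.9%.
Direct stake: 7% = 7%.
Total: 27.9% + 7% = 34.9%.
Rounded: 34.90%.

34.90%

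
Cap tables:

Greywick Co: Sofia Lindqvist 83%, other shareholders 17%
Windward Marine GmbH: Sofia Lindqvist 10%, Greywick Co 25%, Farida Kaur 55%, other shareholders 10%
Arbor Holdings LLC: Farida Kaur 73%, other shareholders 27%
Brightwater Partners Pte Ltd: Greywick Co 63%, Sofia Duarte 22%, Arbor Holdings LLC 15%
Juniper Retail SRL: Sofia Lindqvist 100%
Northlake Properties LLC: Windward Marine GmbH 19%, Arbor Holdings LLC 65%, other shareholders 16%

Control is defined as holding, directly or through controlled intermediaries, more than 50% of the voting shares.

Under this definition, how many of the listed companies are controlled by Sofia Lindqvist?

3

Sofia Lindqvist holds 83% of Greywick, so Sofia Lindqvist controls Greywick.
Greywick holds 63% of Brightwater, so Sofia Lindqvist controls Brightwater.
Sofia Lindqvist holds 100% of Juniper, so Sofia Lindqvist controls Juniper.
No other company's threshold is met.
Sofia Lindqvist controls 3 companies.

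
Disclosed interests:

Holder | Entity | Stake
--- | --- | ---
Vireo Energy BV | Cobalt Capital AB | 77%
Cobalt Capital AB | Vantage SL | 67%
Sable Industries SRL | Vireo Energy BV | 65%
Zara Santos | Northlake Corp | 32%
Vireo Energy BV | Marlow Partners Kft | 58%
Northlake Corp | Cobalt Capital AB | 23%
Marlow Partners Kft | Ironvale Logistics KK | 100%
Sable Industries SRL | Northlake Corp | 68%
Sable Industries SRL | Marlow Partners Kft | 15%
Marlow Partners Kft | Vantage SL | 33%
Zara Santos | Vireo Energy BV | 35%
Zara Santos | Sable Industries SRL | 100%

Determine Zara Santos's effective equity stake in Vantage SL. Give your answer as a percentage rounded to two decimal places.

91.09%

Zara reaches Vantage along 7 paths.
Via Sable → Vireo → Marlow: 100% × 65% × 58% × 33% = 12.441%.
Via Vireo → Marlow: 35% × 58% × 33% = 6.699%.
Via Sable → Marlow: 100% × 15% × 33% = 4.95%.
Via Sable → Northlake → Cobalt: 100% × 68% × 23% × 67% = 10.4788%.
Via Northlake → Cobalt: 32% × 23% × 67% = 4.9312%.
Via Sable → Vireo → Cobalt: 100% × 65% × 77% × 67% = 33.5335%.
Via Vireo → Cobalt: 35% × 77% × 67% = 18.0565%.
Total: 12.441% + 6.699% + 4.95% + 10.4788% + 4.9312% + 33.5335% + 18.0565% = 91.09%.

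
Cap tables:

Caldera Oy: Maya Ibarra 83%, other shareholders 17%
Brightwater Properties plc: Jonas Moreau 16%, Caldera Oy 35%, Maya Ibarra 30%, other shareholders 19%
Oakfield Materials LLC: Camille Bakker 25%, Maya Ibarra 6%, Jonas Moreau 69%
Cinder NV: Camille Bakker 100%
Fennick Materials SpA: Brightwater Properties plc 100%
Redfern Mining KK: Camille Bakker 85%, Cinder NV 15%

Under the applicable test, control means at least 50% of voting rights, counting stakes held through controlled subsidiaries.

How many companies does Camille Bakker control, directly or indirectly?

2

Camille holds 100% of Cinder, so Camille controls Cinder.
Camille and Cinder together hold 85% + 15% = 100% of Redfern, so Camille controls Redfern.
No other company's threshold is met.
Camille controls 2 companies.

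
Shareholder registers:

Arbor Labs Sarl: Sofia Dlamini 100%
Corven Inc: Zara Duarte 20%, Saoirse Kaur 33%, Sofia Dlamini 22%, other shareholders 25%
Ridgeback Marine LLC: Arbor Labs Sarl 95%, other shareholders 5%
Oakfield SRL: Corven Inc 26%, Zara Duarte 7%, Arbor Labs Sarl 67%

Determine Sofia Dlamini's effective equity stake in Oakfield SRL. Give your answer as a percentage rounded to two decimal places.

Sofia reaches Oakfield along 2 paths.
Via Corven: 22% × 26% = 5.72%.
Via Arbor: 100% × 67% = 67%.
Total: 5.72% + 67% = 72.72%.

72.72%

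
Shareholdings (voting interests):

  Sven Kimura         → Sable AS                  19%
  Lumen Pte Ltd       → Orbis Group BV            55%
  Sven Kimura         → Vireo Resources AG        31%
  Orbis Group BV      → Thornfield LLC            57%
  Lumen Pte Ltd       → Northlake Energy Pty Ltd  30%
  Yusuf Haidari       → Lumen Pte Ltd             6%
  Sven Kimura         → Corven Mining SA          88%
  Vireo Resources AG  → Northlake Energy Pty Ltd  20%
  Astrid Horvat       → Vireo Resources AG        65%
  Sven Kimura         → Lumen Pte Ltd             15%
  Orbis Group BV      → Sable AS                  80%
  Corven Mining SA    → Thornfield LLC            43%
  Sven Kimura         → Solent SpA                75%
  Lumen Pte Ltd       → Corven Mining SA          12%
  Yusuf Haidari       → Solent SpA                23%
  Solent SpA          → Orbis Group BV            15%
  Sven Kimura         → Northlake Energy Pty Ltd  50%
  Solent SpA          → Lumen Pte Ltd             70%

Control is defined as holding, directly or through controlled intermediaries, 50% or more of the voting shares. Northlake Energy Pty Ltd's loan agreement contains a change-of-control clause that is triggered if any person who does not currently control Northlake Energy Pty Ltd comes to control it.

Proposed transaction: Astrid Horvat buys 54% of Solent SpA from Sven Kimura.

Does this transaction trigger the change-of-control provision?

The purchase adds only to Astrid's holdings (Sven's stake shrinks), so Astrid is the only person who could newly come to control Northlake.
Astrid holds 65% of Vireo, so Astrid controls Vireo.
In Northlake, Astrid's side holds only 20%, not ≥ 50%.
So before the transaction, Astrid does not control Northlake.
After the purchase, Astrid holds 54% of Solent directly, and Sven's stake falls to 21%.
Astrid holds 54% of Solent, so Astrid controls Solent.
Solent holds 70% of Lumen, so Astrid controls Lumen.
Lumen and Vireo together hold 30% + 20% = 50% of Northlake, so Astrid controls Northlake.
Astrid did not control Northlake before and does after, so the clause is triggered.

Yes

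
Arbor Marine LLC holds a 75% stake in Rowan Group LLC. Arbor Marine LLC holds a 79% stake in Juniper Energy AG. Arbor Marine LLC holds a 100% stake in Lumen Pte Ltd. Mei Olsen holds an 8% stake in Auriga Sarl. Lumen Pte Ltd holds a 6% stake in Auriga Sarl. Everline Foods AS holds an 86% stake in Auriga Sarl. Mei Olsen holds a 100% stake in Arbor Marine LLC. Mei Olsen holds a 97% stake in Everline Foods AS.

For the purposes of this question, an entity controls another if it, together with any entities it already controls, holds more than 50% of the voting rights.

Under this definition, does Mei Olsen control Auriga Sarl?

Yes

Mei holds 100% of Arbor, so Mei controls Arbor.
Arbor holds 100% of Lumen, so Mei controls Lumen.
Mei holds 97% of Everline, so Mei controls Everline.
Mei and Lumen and Everline together hold 8% + 6% + 86% = 100% of Auriga, so Mei controls Auriga.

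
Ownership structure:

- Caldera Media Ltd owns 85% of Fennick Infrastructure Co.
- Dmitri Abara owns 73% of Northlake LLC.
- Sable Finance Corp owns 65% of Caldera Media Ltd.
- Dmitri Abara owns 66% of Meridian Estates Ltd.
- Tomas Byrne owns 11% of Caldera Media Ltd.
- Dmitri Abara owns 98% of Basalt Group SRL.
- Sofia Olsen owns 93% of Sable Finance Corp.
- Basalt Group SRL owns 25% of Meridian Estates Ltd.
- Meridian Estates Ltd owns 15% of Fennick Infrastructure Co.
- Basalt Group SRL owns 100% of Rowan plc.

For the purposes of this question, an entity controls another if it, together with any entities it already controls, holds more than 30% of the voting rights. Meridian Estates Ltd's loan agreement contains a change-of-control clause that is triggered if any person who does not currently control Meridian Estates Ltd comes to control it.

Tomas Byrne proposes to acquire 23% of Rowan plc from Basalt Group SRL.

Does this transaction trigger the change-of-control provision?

No

The purchase adds only to Tomas's holdings (Basalt's stake shrinks), so Tomas is the only person who could newly come to control Meridian.
Tomas's largest direct stake is 11% in Caldera, which does not meet the threshold, so Tomas controls no company.
Neither Tomas nor any entity Tomas controls holds any voting interest in Meridian.
So before the transaction, Tomas does not control Meridian.
After the purchase, Tomas holds 23% of Rowan directly, and Basalt's stake falls to 77%.
Tomas's side now holds 23% of Rowan, not > 30%, so Tomas still does not control Rowan.
After the transaction, neither Tomas nor any entity Tomas controls holds a voting interest in Meridian, so Tomas still does not control it.
No new person acquires control, so the clause is not triggered.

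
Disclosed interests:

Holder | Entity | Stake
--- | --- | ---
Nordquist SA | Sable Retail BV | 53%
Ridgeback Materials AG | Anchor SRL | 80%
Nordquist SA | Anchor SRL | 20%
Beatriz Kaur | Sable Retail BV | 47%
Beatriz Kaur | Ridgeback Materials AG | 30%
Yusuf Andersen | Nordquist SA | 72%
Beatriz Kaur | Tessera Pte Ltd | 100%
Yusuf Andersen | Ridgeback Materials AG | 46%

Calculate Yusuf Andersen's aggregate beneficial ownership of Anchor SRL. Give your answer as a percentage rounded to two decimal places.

Yusuf reaches Anchor along 2 paths.
Via Nordquist: 72% × 20% = 14.4%.
Via Ridgeback: 46% × 80% = 36.8%.
Total: 14.4% + 36.8% = 51.2%.
Rounded: 51.20%.

51.20%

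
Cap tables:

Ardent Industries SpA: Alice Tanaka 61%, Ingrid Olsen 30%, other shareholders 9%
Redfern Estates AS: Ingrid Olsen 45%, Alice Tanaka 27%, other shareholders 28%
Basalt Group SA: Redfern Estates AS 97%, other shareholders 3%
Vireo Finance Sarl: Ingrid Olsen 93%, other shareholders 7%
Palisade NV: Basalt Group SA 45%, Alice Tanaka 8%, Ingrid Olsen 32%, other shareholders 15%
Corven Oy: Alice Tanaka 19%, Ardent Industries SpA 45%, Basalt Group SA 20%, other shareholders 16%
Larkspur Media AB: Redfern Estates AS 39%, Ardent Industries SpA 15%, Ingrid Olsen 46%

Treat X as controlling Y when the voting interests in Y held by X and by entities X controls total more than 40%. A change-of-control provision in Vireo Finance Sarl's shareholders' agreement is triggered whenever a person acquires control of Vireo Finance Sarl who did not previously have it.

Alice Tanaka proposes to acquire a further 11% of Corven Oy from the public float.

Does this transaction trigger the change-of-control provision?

The purchase changes only Alice's holdings, so Alice is the only person who could newly come to control Vireo.
Alice holds 61% of Ardent, so Alice controls Ardent.
Alice and Ardent together hold 19% + 45% = 64% of Corven, so Alice controls Corven.
Neither Alice nor any entity Alice controls holds any voting interest in Vireo.
So before the transaction, Alice does not control Vireo.
After the purchase, Alice's direct stake in Corven rises to 19% + 11% = 30%.
Alice and Ardent together hold 30% + 45% = 75% of Corven, so Alice controls Corven.
After the transaction, neither Alice nor any entity Alice controls holds a voting interest in Vireo, so Alice still does not control it.
No new person acquires control, so the clause is not triggered.

No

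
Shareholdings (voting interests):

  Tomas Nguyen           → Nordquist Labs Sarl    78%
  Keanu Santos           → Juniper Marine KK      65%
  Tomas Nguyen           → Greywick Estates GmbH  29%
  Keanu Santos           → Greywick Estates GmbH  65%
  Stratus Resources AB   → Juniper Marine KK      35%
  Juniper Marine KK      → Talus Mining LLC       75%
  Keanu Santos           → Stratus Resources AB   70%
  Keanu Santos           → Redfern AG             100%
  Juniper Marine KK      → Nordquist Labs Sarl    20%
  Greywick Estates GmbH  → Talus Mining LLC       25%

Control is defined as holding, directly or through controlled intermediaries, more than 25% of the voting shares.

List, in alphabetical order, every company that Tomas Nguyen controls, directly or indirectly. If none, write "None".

Greywick Estates GmbH, Nordquist Labs Sarl

Tomas holds 29% of Greywick, so Tomas controls Greywick.
Tomas holds 78% of Nordquist, so Tomas controls Nordquist.
No other company's threshold is met.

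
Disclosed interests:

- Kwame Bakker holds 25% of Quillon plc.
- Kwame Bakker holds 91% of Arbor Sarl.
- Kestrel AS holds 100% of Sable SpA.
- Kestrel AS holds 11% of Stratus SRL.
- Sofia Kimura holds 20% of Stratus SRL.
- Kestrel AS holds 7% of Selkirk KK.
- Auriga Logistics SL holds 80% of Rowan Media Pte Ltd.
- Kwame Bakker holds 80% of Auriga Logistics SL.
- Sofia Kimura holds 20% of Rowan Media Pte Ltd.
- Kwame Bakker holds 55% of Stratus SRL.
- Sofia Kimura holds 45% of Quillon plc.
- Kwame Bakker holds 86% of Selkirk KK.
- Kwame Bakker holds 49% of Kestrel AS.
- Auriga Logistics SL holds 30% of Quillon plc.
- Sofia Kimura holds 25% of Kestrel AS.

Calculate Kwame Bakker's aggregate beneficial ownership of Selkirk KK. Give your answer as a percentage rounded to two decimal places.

89.43%

Kwame reaches Selkirk along 2 paths.
Via Kestrel: 49% × 7% = 3.43%.
Direct stake: 86% = 86%.
Total: 3.43% + 86% = 89.43%.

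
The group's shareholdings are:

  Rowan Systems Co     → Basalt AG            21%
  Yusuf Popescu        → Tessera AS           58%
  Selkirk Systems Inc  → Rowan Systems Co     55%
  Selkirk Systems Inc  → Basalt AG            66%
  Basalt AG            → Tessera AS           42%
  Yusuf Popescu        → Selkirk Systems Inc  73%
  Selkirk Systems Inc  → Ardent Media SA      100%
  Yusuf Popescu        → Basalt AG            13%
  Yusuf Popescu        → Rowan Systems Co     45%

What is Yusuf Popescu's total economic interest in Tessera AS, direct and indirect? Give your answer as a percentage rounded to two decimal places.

91.21%

Yusuf reaches Tessera along 5 paths.
Direct stake: 58% = 58%.
Via Selkirk → Basalt: 73% × 66% × 42% = 20.2356%.
Via Rowan → Basalt: 45% × 21% × 42% = 3.969%.
Via Selkirk → Rowan → Basalt: 73% × 55% × 21% × 42% = 3.54123%.
Via Basalt: 13% × 42% = 5.46%.
Total: 58% + 20.2356% + 3.969% + 3.54123% + 5.46% = 91.20583%.
Rounded: 91.21%.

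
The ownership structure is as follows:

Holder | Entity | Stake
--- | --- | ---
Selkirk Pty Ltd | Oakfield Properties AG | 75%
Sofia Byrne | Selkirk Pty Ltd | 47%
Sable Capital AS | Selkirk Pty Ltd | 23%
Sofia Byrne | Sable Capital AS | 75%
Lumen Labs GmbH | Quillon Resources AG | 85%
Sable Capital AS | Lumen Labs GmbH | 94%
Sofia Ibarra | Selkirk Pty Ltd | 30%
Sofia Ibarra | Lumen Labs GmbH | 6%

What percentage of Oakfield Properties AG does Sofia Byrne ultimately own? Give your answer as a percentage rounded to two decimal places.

48.19%

Sofia Byrne reaches Oakfield along 2 paths.
Via Sable → Selkirk: 75% × 23% × 75% = 12.9375%.
Via Selkirk: 47% × 75% = 35.25%.
Total: 12.9375% + 35.25% = 48.1875%.
Rounded: 48.19%.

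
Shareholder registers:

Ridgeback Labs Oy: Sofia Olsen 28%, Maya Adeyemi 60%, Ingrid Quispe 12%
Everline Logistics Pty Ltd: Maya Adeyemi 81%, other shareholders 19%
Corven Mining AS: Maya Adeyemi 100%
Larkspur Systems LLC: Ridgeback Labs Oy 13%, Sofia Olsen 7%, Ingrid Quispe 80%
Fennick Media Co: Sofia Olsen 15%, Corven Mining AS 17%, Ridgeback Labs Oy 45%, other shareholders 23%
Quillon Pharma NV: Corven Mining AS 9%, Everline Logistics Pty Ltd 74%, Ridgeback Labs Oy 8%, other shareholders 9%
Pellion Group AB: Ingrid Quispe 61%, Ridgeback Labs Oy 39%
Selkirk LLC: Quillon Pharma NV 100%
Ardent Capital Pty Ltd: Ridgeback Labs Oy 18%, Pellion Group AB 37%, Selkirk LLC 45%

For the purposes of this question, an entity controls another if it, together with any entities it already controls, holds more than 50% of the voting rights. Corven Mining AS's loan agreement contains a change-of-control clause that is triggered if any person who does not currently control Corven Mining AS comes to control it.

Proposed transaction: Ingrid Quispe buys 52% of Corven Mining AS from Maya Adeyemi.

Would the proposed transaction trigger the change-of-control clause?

The purchase adds only to Ingrid's holdings (Maya's stake shrinks), so Ingrid is the only person who could newly come to control Corven.
Ingrid holds 80% of Larkspur, so Ingrid controls Larkspur.
Ingrid holds 61% of Pellion, so Ingrid controls Pellion.
Neither Ingrid nor any entity Ingrid controls holds any voting interest in Corven.
So before the transaction, Ingrid does not control Corven.
After the purchase, Ingrid holds 52% of Corven directly, and Maya's stake falls to 48%.
Ingrid holds 52% of Corven, so Ingrid controls Corven.
Ingrid did not control Corven before and does after, so the clause is triggered.

Yes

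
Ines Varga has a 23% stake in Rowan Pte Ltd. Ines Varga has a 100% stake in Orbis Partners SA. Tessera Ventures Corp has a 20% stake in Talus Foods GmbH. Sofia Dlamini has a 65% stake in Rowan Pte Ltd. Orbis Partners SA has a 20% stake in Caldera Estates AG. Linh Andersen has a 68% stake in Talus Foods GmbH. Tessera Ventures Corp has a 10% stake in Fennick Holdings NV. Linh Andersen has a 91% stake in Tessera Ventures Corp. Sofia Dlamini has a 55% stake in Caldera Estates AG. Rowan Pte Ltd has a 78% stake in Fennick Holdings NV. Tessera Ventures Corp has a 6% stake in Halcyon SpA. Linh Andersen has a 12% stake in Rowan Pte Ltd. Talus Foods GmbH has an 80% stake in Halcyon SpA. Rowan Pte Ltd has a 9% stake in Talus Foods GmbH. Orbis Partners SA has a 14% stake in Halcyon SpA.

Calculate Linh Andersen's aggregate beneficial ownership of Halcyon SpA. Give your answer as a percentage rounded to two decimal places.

Linh reaches Halcyon along 4 paths.
Via Tessera: 91% × 6% = 5.46%.
Via Tessera → Talus: 91% × 20% × 80% = 14.56%.
Via Talus: 68% × 80% = 54.4%.
Via Rowan → Talus: 12% × 9% × 80% = 0.864%.
Total: 5.46% + 14.56% + 54.4% + 0.864% = 75.284%.
Rounded: 75.28%.

75.28%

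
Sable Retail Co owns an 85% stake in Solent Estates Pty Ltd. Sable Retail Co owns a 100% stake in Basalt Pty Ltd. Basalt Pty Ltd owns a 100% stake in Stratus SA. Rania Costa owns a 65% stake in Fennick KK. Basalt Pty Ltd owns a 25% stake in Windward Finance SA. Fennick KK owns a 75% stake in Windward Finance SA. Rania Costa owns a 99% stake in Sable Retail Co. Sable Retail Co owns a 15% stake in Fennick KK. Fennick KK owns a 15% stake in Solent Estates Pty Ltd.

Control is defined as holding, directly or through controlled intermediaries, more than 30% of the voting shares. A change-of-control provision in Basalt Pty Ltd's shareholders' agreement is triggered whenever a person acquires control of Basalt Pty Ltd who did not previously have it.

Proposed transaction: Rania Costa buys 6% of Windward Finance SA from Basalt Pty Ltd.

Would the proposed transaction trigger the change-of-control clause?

The purchase adds only to Rania's holdings (Basalt's stake shrinks), so Rania is the only person who could newly come to control Basalt.
Rania holds 99% of Sable, so Rania controls Sable.
Sable holds 100% of Basalt, so Rania controls Basalt.
So Rania already controls Basalt before the transaction.
After the purchase, Rania holds 6% of Windward directly, and Basalt's stake falls to 19%.
Rania controlled Basalt already, so this is not a new person acquiring control; every other person's position is unchanged or reduced.
No new person acquires control, so the clause is not triggered.

No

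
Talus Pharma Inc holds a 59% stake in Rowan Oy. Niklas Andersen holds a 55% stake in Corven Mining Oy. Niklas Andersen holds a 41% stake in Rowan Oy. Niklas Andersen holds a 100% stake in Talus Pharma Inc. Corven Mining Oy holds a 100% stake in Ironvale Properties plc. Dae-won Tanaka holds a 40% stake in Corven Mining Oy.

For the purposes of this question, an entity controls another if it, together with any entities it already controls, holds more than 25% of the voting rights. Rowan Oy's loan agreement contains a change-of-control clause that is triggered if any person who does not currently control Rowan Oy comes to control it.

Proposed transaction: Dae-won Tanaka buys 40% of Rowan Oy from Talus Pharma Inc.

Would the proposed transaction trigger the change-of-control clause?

Yes

The purchase adds only to Dae-won's holdings (Talus's stake shrinks), so Dae-won is the only person who could newly come to control Rowan.
Dae-won holds 40% of Corven, so Dae-won controls Corven.
Corven holds 100% of Ironvale, so Dae-won controls Ironvale.
Neither Dae-won nor any entity Dae-won controls holds any voting interest in Rowan.
So before the transaction, Dae-won does not control Rowan.
After the purchase, Dae-won holds 40% of Rowan directly, and Talus's stake falls to 19%.
Dae-won holds 40% of Rowan, so Dae-won controls Rowan.
Dae-won did not control Rowan before and does after, so the clause is triggered.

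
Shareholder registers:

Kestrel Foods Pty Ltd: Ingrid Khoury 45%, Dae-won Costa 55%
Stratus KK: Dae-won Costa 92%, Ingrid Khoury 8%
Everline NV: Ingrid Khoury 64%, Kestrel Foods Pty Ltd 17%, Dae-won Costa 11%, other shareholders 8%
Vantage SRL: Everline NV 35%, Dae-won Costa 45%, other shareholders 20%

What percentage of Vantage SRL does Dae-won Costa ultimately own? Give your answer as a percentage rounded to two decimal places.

52.12%

Dae-won reaches Vantage along 3 paths.
Via Kestrel → Everline: 55% × 17% × 35% = 3.2725%.
Via Everline: 11% × 35% = 3.85%.
Direct stake: 45% = 45%.
Total: 3.2725% + 3.85% + 45% = 52.1225%.
Rounded: 52.12%.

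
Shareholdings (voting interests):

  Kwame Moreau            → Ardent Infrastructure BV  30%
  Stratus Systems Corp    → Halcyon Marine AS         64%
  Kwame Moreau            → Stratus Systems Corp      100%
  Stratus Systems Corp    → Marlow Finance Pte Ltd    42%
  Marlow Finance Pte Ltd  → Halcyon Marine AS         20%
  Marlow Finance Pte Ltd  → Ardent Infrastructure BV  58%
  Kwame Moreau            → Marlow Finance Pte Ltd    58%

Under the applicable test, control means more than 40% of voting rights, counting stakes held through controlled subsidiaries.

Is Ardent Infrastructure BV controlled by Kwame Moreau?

Kwame holds 100% of Stratus, so Kwame controls Stratus.
Stratus and Kwame together hold 42% + 58% = 100% of Marlow, so Kwame controls Marlow.
Marlow and Kwame together hold 58% + 30% = 88% of Ardent, so Kwame controls Ardent.

Yes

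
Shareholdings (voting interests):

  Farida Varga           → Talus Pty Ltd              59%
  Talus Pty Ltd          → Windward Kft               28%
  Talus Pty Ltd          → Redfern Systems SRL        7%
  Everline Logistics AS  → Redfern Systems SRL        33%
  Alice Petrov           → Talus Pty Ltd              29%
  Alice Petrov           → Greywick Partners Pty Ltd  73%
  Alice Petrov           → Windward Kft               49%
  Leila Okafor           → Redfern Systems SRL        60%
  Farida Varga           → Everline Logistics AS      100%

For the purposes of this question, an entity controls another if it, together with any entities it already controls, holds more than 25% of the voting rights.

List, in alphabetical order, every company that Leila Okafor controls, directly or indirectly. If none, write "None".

Redfern Systems SRL

Leila holds 60% of Redfern, so Leila controls Redfern.
No other company's threshold is met.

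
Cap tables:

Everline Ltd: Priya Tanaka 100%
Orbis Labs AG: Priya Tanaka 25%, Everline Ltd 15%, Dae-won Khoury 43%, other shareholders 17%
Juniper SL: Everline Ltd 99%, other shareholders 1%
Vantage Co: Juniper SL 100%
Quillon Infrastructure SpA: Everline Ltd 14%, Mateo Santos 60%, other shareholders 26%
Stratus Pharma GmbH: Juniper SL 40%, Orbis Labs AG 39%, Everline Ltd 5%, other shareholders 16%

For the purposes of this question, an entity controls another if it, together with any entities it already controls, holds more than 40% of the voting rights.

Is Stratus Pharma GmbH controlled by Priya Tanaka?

Priya holds 100% of Everline, so Priya controls Everline.
Everline holds 99% of Juniper, so Priya controls Juniper.
Juniper and Everline together hold 40% + 5% = 45% of Stratus, so Priya controls Stratus.

Yes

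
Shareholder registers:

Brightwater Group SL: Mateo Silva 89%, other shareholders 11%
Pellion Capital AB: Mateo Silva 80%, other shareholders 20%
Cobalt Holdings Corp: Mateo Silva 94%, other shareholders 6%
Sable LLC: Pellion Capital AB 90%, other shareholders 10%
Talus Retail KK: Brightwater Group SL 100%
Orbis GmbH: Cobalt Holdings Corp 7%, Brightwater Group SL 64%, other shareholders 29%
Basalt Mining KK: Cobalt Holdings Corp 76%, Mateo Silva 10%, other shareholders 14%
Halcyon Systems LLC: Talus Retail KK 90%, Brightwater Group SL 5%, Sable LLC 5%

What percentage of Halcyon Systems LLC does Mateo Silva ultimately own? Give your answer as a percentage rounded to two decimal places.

Mateo reaches Halcyon along 3 paths.
Via Brightwater → Talus: 89% × 100% × 90% = 80.1%.
Via Brightwater: 89% × 5% = 4.45%.
Via Pellion → Sable: 80% × 90% × 5% = 3.6%.
Total: 80.1% + 4.45% + 3.6% = 88.15%.

88.15%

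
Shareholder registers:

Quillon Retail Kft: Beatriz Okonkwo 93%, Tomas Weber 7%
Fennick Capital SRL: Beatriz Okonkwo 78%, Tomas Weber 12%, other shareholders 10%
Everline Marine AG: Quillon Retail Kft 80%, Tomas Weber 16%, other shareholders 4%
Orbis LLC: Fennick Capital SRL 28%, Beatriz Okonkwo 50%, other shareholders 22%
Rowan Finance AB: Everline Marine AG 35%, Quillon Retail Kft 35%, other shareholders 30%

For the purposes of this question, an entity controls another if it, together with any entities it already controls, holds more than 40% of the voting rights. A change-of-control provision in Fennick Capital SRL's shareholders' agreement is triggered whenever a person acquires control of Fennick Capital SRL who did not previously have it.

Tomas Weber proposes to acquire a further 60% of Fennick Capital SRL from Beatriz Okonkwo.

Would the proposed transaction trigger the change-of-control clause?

The purchase adds only to Tomas's holdings (Beatriz's stake shrinks), so Tomas is the only person who could newly come to control Fennick.
Tomas's largest direct stake is 16% in Everline, which does not meet the threshold, so Tomas controls no company.
In Fennick, Tomas's side holds only 12%, not > 40%.
So before the transaction, Tomas does not control Fennick.
After the purchase, Tomas's direct stake in Fennick rises to 12% + 60% = 72%, and Beatriz's stake falls to 18%.
Tomas holds 72% of Fennick, so Tomas controls Fennick.
Tomas did not control Fennick before and does after, so the clause is triggered.

Yes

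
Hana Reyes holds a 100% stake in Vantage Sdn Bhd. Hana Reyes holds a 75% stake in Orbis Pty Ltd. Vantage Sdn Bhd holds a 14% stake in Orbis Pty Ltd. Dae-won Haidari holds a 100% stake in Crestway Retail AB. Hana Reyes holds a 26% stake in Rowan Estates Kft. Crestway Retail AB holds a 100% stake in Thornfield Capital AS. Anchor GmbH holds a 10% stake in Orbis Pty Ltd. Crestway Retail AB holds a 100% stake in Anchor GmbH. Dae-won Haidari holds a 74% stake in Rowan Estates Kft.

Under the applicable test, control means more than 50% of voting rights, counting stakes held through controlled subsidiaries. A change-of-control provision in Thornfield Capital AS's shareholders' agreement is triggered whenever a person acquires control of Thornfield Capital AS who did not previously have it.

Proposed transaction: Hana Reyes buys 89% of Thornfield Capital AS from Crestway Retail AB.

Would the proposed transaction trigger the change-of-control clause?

Yes

The purchase adds only to Hana's holdings (Crestway's stake shrinks), so Hana is the only person who could newly come to control Thornfield.
Hana holds 100% of Vantage, so Hana controls Vantage.
Hana and Vantage together hold 75% + 14% = 89% of Orbis, so Hana controls Orbis.
Neither Hana nor any entity Hana controls holds any voting interest in Thornfield.
So before the transaction, Hana does not control Thornfield.
After the purchase, Hana holds 89% of Thornfield directly, and Crestway's stake falls to 11%.
Hana holds 89% of Thornfield, so Hana controls Thornfield.
Hana did not control Thornfield before and does after, so the clause is triggered.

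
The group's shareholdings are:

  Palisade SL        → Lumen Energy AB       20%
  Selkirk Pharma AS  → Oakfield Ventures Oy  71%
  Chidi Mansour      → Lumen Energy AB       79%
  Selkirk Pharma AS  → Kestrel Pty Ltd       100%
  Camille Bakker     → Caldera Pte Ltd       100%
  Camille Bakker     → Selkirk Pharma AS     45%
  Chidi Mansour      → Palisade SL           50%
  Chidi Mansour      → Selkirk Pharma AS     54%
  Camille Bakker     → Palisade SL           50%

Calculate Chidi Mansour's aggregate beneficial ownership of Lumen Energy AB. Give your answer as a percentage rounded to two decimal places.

89.00%

Chidi reaches Lumen along 2 paths.
Via Palisade: 50% × 20% = 10%.
Direct stake: 79% = 79%.
Total: 10% + 79% = 89%.
Rounded: 89.00%.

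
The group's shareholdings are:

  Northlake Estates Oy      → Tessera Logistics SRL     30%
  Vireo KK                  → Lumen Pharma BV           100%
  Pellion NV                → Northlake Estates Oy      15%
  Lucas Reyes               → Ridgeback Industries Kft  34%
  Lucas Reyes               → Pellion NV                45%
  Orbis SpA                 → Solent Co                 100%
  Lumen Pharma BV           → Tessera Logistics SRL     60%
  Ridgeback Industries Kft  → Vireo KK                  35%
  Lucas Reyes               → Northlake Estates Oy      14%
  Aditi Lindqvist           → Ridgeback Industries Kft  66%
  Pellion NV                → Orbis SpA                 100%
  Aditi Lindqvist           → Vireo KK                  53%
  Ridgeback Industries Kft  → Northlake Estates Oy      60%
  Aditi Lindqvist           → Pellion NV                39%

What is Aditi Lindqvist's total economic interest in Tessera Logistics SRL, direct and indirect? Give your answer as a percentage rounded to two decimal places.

59.30%

Aditi reaches Tessera along 4 paths.
Via Vireo → Lumen: 53% × 100% × 60% = 31.8%.
Via Ridgeback → Vireo → Lumen: 66% × 35% × 100% × 60% = 13.86%.
Via Ridgeback → Northlake: 66% × 60% × 30% = 11.88%.
Via Pellion → Northlake: 39% × 15% × 30% = 1.755%.
Total: 31.8% + 13.86% + 11.88% + 1.755% = 59.295%.
Rounded: 59.30%.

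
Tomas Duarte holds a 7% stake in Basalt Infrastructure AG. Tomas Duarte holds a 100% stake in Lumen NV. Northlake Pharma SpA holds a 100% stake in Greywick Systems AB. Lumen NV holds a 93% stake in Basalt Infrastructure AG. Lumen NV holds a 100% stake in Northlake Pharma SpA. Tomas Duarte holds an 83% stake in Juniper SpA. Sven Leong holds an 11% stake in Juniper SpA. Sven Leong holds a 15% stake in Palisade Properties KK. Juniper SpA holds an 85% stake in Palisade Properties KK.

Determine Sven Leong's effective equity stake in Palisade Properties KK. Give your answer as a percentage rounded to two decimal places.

Sven reaches Palisade along 2 paths.
Via Juniper: 11% × 85% = 9.35%.
Direct stake: 15% = 15%.
Total: 9.35% + 15% = 24.35%.

24.35%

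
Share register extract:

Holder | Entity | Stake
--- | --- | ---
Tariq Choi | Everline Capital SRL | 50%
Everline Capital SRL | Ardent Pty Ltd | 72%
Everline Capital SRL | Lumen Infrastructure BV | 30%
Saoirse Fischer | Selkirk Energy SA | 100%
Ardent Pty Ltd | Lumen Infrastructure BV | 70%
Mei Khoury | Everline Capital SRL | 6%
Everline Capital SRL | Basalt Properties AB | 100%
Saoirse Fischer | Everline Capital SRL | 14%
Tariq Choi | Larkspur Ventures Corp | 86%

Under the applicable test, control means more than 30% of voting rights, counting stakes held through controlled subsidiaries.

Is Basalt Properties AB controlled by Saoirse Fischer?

Saoirse holds 100% of Selkirk, so Saoirse controls Selkirk.
Neither Saoirse nor any entity Saoirse controls holds any voting interest in Basalt.
So Saoirse does not control Basalt.

No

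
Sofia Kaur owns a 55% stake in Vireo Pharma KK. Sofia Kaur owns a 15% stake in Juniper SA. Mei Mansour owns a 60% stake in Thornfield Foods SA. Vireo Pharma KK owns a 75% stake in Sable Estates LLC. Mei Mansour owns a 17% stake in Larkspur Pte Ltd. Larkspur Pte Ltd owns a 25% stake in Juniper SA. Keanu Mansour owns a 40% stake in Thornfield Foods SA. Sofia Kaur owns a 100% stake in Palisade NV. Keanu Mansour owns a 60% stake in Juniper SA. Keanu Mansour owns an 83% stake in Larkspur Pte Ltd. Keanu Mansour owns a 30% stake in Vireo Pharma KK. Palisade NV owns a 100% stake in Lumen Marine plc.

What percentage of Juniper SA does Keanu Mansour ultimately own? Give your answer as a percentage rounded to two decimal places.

Keanu reaches Juniper along 2 paths.
Direct stake: 60% = 60%.
Via Larkspur: 83% × 25% = 20.75%.
Total: 60% + 20.75% = 80.75%.

80.75%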